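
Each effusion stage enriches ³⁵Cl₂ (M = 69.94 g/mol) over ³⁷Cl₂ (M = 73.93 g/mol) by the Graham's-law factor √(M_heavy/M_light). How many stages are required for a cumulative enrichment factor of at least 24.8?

116

Single-stage factor α = √(73.93/69.94), so ln α = ½ ln(1.05705) = 0.02774.
Need α^N ≥ 24.8 ⇒ N ≥ ln(24.8) / ln α = 3.211 / 0.02774 = 115.75.
Minimum whole number of stages: N = 116.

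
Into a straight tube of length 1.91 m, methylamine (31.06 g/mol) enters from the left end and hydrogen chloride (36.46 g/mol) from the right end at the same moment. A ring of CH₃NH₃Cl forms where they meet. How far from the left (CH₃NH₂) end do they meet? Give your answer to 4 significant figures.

Graham's law gives d_CH₃NH₂/d_HCl = rate_CH₃NH₂/rate_HCl = √(M_HCl/M_CH₃NH₂) = √(36.46/31.06) = 1.083.
With d_CH₃NH₂ + d_HCl = 1.91 m, d_HCl = 1.91/(1 + 1.083) = 0.9168 m.
d_CH₃NH₂ = 1.91 − 0.9168 = 0.9932 m.

0.9932 m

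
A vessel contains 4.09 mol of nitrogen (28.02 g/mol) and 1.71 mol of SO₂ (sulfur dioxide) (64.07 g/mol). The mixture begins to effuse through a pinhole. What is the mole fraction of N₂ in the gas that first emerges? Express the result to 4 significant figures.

Rate_i ∝ x_i/√M_i (Graham's law weighted by mole fraction), so the effusate composition follows n_i/√M_i.
So x_N₂ in the escaping gas = (n_N₂/√M_N₂) / Σ(n_i/√M_i)
= (4.09/√28.02) / (4.09/√28.02 + 1.71/√64.07) = 0.7727/(0.7727 + 0.2136) = 0.7834.

0.7834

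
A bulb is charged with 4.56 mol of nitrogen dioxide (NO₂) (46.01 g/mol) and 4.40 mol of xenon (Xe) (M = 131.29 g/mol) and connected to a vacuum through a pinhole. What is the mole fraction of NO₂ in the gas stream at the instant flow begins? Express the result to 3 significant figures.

0.636

Effusion rate of each component ∝ n_i/√M_i (partial pressure × 1/√M).
x_NO₂(eff) = (n_NO₂/√M_NO₂) / (n_NO₂/√M_NO₂ + n_Xe/√M_Xe)
= (4.56/√46.01) / (4.56/√46.01 + 4.40/√131.29) = 0.6723/(0.6723 + 0.3840) = 0.636.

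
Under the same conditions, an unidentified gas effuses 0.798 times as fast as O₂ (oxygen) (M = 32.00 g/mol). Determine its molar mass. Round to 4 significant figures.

Graham's law gives rate_X/rate_O₂ = √(M_O₂/M_X).
0.798 = √(32.00/M_X)
M_X = 32.00 / 0.798² = 32.00 / 0.6368 = 50.25 g/mol

50.25 g/mol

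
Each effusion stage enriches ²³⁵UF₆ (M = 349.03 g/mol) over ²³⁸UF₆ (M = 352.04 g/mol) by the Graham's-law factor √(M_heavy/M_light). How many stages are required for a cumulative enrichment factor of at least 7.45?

Per stage α = (352.04/349.03)^(1/2) = 1.00862^0.5, giving ln α = 0.004293.
Need α^N ≥ 7.45 ⇒ N ≥ ln(7.45) / ln α = 2.008 / 0.004293 = 467.74.
So at least 468 stages are needed.

468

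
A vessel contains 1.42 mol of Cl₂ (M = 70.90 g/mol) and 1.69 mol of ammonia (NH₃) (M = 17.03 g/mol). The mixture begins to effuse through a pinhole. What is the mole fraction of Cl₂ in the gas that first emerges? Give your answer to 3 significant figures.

0.292

Each component's effusion rate ∝ (its partial pressure)·(1/√M) ∝ n_i/√M_i.
x_Cl₂(eff) = (n_Cl₂/√M_Cl₂) / (n_Cl₂/√M_Cl₂ + n_NH₃/√M_NH₃)
= (1.42/√70.90) / (1.42/√70.90 + 1.69/√17.03) = 0.1686/(0.1686 + 0.4095) = 0.292.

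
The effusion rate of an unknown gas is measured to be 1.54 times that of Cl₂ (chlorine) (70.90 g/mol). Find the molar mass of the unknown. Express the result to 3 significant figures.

By Graham's law, rate_X/rate_Cl₂ = √(M_Cl₂/M_X).
1.54 = √(70.90/M_X)
M_X = 70.90 / 1.54² = 70.90 / 2.372 = 29.9 g/mol

29.9 g/mol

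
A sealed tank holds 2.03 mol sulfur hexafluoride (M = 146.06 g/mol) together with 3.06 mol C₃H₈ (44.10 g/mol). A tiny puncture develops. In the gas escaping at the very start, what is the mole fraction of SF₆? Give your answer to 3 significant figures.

Effusion rate of each component ∝ n_i/√M_i (partial pressure × 1/√M).
Mole fraction of SF₆ in the effusate = (n_SF₆/√M_SF₆) / (n_SF₆/√M_SF₆ + n_C₃H₈/√M_C₃H₈)
= (2.03/√146.06) / (2.03/√146.06 + 3.06/√44.10) = 0.1680/(0.1680 + 0.4608) = 0.267.

0.267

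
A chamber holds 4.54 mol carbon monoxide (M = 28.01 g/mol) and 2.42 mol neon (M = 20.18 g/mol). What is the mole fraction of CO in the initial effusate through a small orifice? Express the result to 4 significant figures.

The effusion rate of species i is ∝ p_i/√M_i ∝ n_i/√M_i.
Mole fraction of CO in the effusate = (n_CO/√M_CO) / (n_CO/√M_CO + n_Ne/√M_Ne)
= (4.54/√28.01) / (4.54/√28.01 + 2.42/√20.18) = 0.8578/(0.8578 + 0.5387) = 0.6143.

0.6143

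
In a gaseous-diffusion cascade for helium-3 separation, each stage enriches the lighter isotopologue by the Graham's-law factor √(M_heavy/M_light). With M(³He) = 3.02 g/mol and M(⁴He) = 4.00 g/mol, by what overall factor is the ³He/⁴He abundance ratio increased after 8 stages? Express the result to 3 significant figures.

After 8 stages the ratio has grown by (√(4.00/3.02))^8 = (4.00/3.02)^(8/2).
= 1.32450^4 = 3.08.

3.08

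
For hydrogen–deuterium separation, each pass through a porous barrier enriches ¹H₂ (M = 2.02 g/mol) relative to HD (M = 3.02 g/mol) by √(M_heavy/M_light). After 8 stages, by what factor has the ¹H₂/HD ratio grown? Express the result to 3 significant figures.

The single-stage factor is √(M_heavy/M_light), so 8 stages give [√(3.02/2.02)]^8 = (3.02/2.02)^(8/2).
= 1.49505^4 = 5.00.

5.00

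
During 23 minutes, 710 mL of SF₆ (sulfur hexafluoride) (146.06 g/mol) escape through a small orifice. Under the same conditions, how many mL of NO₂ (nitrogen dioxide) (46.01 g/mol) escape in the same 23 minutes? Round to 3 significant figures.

By Graham's law, rate_NO₂/rate_SF₆ = √(M_SF₆/M_NO₂) = √(146.06/46.01) = √3.175 = 1.782.
So the volume for NO₂ is 710 × 1.782 = 1270 mL.

1270 mL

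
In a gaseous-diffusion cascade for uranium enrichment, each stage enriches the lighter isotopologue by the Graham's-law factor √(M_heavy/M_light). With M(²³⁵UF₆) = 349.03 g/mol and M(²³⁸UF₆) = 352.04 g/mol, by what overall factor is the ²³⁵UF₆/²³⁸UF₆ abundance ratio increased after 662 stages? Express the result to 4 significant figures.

Each stage multiplies the ratio by α = √(352.04/349.03), so after 662 stages the overall factor is α^662 = (352.04/349.03)^(662/2).
= 1.00862^331 = 17.15.

17.15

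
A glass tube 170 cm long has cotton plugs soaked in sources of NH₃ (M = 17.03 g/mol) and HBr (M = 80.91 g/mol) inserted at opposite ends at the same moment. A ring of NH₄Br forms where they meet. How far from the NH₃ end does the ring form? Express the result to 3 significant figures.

Distances travelled in equal time are proportional to diffusion rates, so d_NH₃/d_HBr = √(M_HBr/M_NH₃) = √(80.91/17.03) = 2.180.
With d_NH₃ + d_HBr = 170 cm, d_HBr = 170/(1 + 2.180) = 53.46 cm.
d_NH₃ = 170 − 53.46 = 117 cm.

117 cm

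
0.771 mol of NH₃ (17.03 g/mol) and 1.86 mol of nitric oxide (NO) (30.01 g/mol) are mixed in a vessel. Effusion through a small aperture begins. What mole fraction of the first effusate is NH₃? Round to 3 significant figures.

0.355

Each component's effusion rate ∝ (its partial pressure)·(1/√M) ∝ n_i/√M_i.
x_NH₃(eff) = (n_NH₃/√M_NH₃) / (n_NH₃/√M_NH₃ + n_NO/√M_NO)
= (0.771/√17.03) / (0.771/√17.03 + 1.86/√30.01) = 0.1868/(0.1868 + 0.3395) = 0.355.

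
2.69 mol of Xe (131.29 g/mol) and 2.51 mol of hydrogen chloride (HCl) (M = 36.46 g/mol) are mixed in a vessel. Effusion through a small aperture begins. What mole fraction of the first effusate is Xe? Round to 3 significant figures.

0.361

Effusion rate of each component ∝ n_i/√M_i (partial pressure × 1/√M).
x_Xe(eff) = (n_Xe/√M_Xe) / (n_Xe/√M_Xe + n_HCl/√M_HCl)
= (2.69/√131.29) / (2.69/√131.29 + 2.51/√36.46) = 0.2348/(0.2348 + 0.4157) = 0.361.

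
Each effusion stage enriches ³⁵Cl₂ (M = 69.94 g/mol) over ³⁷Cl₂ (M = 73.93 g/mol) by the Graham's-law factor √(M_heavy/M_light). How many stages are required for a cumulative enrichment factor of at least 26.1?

Single-stage factor α = √(73.93/69.94), so ln α = ½ ln(1.05705) = 0.02774.
Need α^N ≥ 26.1 ⇒ N ≥ ln(26.1) / ln α = 3.262 / 0.02774 = 117.59.
Rounding up, N = 118 stages.

118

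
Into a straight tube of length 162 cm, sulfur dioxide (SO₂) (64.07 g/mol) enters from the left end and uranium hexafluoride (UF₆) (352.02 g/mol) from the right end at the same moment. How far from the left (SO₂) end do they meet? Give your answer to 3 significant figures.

Distances travelled in equal time are proportional to diffusion rates, so d_SO₂/d_UF₆ = √(M_UF₆/M_SO₂) = √(352.02/64.07) = 2.344.
With d_SO₂ + d_UF₆ = 162 cm, d_UF₆ = 162/(1 + 2.344) = 48.45 cm.
d_SO₂ = 162 − 48.45 = 114 cm.

114 cm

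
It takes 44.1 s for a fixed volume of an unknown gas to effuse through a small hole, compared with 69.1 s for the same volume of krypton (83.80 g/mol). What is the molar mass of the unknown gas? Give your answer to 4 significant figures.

By Graham's law, t_X/t_Kr = √(M_X/M_Kr).
44.1/69.1 = 0.6382 = √(M_X/83.80)
M_X = 83.80 × 0.6382² = 83.80 × 0.4073 = 34.13 g/mol

34.13 g/mol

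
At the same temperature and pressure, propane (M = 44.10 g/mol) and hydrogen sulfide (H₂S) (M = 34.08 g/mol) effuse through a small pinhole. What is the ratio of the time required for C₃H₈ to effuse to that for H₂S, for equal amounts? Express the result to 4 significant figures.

1.138

Using Graham's law: t_C₃H₈/t_H₂S = √(M_C₃H₈/M_H₂S) = √(44.10/34.08) = √1.294 = 1.138.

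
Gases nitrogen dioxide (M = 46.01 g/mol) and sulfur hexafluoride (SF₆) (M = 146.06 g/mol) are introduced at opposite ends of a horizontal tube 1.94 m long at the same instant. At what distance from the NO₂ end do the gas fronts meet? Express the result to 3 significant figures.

1.24 m

The fronts meet when d_NO₂ + d_SF₆ = L with d_NO₂/d_SF₆ = √(M_SF₆/M_NO₂) (Graham's law). Here √(M_SF₆/M_NO₂) = √(146.06/46.01) = 1.782.
With d_NO₂ + d_SF₆ = 1.94 m, d_SF₆ = 1.94/(1 + 1.782) = 0.6974 m.
d_NO₂ = 1.94 − 0.6974 = 1.24 m.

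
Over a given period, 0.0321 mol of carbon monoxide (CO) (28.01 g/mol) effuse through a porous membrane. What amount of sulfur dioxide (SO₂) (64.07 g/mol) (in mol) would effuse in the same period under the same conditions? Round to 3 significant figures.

By Graham's law, rate_SO₂/rate_CO = √(M_CO/M_SO₂) = √(28.01/64.07) = √0.4372 = 0.6612.
So the amount for SO₂ is 0.0321 × 0.6612 = 0.0212 mol.

0.0212 mol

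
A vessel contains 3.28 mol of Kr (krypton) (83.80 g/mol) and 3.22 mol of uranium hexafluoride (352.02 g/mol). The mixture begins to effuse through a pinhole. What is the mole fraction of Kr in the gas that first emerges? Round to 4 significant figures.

Effusion rate of each component ∝ n_i/√M_i (partial pressure × 1/√M).
Mole fraction of Kr in the effusate = (n_Kr/√M_Kr) / (n_Kr/√M_Kr + n_UF₆/√M_UF₆)
= (3.28/√83.80) / (3.28/√83.80 + 3.22/√352.02) = 0.3583/(0.3583 + 0.1716) = 0.6761.

0.6761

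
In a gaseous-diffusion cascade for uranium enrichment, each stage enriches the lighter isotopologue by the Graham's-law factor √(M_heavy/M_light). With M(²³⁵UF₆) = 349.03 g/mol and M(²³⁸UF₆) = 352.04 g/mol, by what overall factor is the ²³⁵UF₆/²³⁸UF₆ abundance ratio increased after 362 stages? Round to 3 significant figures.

4.73

Overall factor = α^362 with α = √(352.04/349.03), i.e. (352.04/349.03)^(362/2).
= 1.00862^181 = 4.73.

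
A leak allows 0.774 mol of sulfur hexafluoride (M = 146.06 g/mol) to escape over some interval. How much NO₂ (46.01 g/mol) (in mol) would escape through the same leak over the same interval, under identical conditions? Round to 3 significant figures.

By Graham's law, rate_NO₂/rate_SF₆ = √(M_SF₆/M_NO₂) = √(146.06/46.01) = √3.175 = 1.782.
So the amount for NO₂ is 0.774 × 1.782 = 1.38 mol.

1.38 mol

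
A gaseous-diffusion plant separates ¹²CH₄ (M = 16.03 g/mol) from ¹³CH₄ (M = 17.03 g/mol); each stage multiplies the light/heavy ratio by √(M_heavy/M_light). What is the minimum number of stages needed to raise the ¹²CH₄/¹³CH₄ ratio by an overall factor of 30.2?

With α = √(17.03/16.03) per stage, ln α = ½ ln(1.06238) = 0.03026.
Need α^N ≥ 30.2 ⇒ N ≥ ln(30.2) / ln α = 3.408 / 0.03026 = 112.63.
Rounding up, N = 113 stages.

113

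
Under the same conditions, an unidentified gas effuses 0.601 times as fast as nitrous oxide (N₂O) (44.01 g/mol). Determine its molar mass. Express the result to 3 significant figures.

122 g/mol

Graham's law gives rate_X/rate_N₂O = √(M_N₂O/M_X).
0.601 = √(44.01/M_X)
M_X = 44.01 / 0.601² = 44.01 / 0.3612 = 122 g/mol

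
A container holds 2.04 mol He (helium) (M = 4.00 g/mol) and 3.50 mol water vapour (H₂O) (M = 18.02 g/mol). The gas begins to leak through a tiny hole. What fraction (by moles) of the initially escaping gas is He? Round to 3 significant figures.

The effusion rate of species i is ∝ p_i/√M_i ∝ n_i/√M_i.
Mole fraction of He in the effusate = (n_He/√M_He) / (n_He/√M_He + n_H₂O/√M_H₂O)
= (2.04/√4.00) / (2.04/√4.00 + 3.50/√18.02) = 1.020/(1.020 + 0.8245) = 0.553.

0.553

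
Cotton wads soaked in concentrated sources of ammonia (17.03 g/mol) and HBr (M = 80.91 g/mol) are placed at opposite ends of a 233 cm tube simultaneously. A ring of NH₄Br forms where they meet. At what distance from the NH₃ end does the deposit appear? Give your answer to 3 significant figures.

160 cm

Distances travelled in equal time are proportional to diffusion rates, so d_NH₃/d_HBr = √(M_HBr/M_NH₃) = √(80.91/17.03) = 2.180.
With d_NH₃ + d_HBr = 233 cm, d_HBr = 233/(1 + 2.180) = 73.28 cm.
d_NH₃ = 233 − 73.28 = 160 cm.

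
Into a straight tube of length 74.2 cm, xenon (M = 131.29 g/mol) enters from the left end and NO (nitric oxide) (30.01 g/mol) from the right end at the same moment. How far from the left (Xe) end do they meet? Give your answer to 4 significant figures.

In equal time, each gas travels a distance ∝ its rate ∝ 1/√M, so d_Xe/d_NO = √(M_NO/M_Xe) = √(30.01/131.29) = 0.4781.
With d_Xe + d_NO = 74.2 cm, d_NO = 74.2/(1 + 0.4781) = 50.20 cm.
d_Xe = 74.2 − 50.20 = 24.00 cm.

24.00 cm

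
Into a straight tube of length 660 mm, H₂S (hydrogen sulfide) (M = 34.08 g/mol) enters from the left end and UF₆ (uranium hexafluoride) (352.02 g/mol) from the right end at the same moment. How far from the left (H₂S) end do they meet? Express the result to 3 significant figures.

Distances travelled in equal time are proportional to diffusion rates, so d_H₂S/d_UF₆ = √(M_UF₆/M_H₂S) = √(352.02/34.08) = 3.214.
With d_H₂S + d_UF₆ = 660 mm, d_UF₆ = 660/(1 + 3.214) = 156.6 mm.
d_H₂S = 660 − 156.6 = 503 mm.

503 mm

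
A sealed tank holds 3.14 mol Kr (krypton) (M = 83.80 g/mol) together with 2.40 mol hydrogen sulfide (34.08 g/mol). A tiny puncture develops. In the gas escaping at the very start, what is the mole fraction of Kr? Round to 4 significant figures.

Rate_i ∝ x_i/√M_i (Graham's law weighted by mole fraction), so the effusate composition follows n_i/√M_i.
Mole fraction of Kr in the effusate = (n_Kr/√M_Kr) / (n_Kr/√M_Kr + n_H₂S/√M_H₂S)
= (3.14/√83.80) / (3.14/√83.80 + 2.40/√34.08) = 0.3430/(0.3430 + 0.4111) = 0.4548.

0.4548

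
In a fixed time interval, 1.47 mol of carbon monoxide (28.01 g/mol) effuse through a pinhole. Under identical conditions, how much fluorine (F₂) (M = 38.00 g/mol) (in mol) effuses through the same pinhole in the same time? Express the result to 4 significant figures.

Graham's law gives rate_F₂/rate_CO = √(M_CO/M_F₂) = √(28.01/38.00) = √0.7371 = 0.8585.
So the amount for F₂ is 1.47 × 0.8585 = 1.262 mol.

1.262 mol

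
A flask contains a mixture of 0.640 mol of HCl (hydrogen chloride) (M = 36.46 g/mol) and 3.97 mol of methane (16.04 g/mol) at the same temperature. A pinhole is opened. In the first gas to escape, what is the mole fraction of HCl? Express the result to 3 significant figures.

0.0966

Rate_i ∝ x_i/√M_i (Graham's law weighted by mole fraction), so the effusate composition follows n_i/√M_i.
x_HCl(eff) = (n_HCl/√M_HCl) / (n_HCl/√M_HCl + n_CH₄/√M_CH₄)
= (0.640/√36.46) / (0.640/√36.46 + 3.97/√16.04) = 0.1060/(0.1060 + 0.9913) = 0.0966.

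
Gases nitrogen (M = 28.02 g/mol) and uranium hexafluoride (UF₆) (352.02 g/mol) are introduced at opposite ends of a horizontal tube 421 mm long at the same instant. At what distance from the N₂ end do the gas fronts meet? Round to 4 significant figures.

328.4 mm

The fronts meet when d_N₂ + d_UF₆ = L with d_N₂/d_UF₆ = √(M_UF₆/M_N₂) (Graham's law). Here √(M_UF₆/M_N₂) = √(352.02/28.02) = 3.544.
With d_N₂ + d_UF₆ = 421 mm, d_UF₆ = 421/(1 + 3.544) = 92.64 mm.
d_N₂ = 421 − 92.64 = 328.4 mm.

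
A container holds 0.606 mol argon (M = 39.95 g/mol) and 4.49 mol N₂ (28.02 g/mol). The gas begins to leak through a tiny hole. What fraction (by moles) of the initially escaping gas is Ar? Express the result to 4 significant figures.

Each component's effusion rate ∝ (its partial pressure)·(1/√M) ∝ n_i/√M_i.
x_Ar(eff) = (n_Ar/√M_Ar) / (n_Ar/√M_Ar + n_N₂/√M_N₂)
= (0.606/√39.95) / (0.606/√39.95 + 4.49/√28.02) = 0.09588/(0.09588 + 0.8482) = 0.1016.

0.1016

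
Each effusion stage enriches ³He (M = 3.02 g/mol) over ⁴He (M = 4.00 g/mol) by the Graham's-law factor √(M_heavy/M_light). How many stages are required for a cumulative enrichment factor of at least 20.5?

22

Per stage α = (4.00/3.02)^(1/2) = 1.32450^0.5, giving ln α = 0.1405.
Need α^N ≥ 20.5 ⇒ N ≥ ln(20.5) / ln α = 3.020 / 0.1405 = 21.49.
Rounding up, N = 22 stages.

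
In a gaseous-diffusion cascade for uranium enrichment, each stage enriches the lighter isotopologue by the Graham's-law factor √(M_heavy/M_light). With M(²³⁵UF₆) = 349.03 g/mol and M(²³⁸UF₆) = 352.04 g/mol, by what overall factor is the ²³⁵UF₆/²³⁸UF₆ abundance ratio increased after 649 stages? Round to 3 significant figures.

After 649 stages the ratio has grown by (√(352.04/349.03))^649 = (352.04/349.03)^(649/2).
= 1.00862^(649/2) = 16.2.

16.2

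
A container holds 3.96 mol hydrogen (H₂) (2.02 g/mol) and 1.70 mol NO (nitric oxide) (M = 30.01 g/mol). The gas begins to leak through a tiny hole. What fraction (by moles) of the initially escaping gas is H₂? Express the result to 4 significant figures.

0.8998

The effusion rate of species i is ∝ p_i/√M_i ∝ n_i/√M_i.
x_H₂(eff) = (n_H₂/√M_H₂) / (n_H₂/√M_H₂ + n_NO/√M_NO)
= (3.96/√2.02) / (3.96/√2.02 + 1.70/√30.01) = 2.786/(2.786 + 0.3103) = 0.8998.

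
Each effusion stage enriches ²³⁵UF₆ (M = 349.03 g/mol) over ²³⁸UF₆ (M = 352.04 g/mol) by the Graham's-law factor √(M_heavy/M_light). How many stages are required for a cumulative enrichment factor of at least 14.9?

Per stage α = (352.04/349.03)^(1/2) = 1.00862^0.5, giving ln α = 0.004293.
Need α^N ≥ 14.9 ⇒ N ≥ ln(14.9) / ln α = 2.701 / 0.004293 = 629.18.
Rounding up, N = 630 stages.

630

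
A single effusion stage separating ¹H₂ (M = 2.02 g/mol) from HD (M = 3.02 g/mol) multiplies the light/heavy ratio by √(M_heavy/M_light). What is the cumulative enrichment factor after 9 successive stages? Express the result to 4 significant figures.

Each stage multiplies the ratio by α = √(3.02/2.02), so after 9 stages the overall factor is α^9 = (3.02/2.02)^(9/2).
= 1.49505^(9/2) = 6.109.

6.109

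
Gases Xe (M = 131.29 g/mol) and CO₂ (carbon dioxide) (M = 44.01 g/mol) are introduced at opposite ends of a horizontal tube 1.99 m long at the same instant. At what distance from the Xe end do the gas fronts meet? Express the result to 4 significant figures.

Distances travelled in equal time are proportional to diffusion rates, so d_Xe/d_CO₂ = √(M_CO₂/M_Xe) = √(44.01/131.29) = 0.5790.
With d_Xe + d_CO₂ = 1.99 m, d_CO₂ = 1.99/(1 + 0.5790) = 1.260 m.
d_Xe = 1.99 − 1.260 = 0.7297 m.

0.7297 m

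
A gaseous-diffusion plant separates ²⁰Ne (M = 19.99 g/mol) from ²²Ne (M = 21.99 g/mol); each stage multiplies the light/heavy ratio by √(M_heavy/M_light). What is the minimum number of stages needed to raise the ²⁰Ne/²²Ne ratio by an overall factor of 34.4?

With α = √(21.99/19.99) per stage, ln α = ½ ln(1.10005) = 0.04768.
Need α^N ≥ 34.4 ⇒ N ≥ ln(34.4) / ln α = 3.538 / 0.04768 = 74.21.
Rounding up, N = 75 stages.

75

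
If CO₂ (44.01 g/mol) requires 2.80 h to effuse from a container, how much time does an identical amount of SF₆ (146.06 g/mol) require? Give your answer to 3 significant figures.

5.10 h

From Graham's law, t_SF₆/t_CO₂ = √(M_SF₆/M_CO₂) = √(146.06/44.01) = √3.319 = 1.822.
So the time for SF₆ is 2.80 × 1.822 = 5.10 h.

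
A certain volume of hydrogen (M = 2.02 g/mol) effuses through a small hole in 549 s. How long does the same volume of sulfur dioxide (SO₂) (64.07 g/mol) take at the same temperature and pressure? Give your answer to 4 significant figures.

3092 s

By Graham's law, t_SO₂/t_H₂ = √(M_SO₂/M_H₂) = √(64.07/2.02) = √31.72 = 5.632.
So the time for SO₂ is 549 × 5.632 = 3092 s.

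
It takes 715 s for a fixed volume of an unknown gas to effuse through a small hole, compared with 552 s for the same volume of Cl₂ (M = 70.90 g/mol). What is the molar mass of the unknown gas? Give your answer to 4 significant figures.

By Graham's law, t_X/t_Cl₂ = √(M_X/M_Cl₂).
715/552 = 1.295 = √(M_X/70.90)
M_X = 70.90 × 1.295² = 70.90 × 1.678 = 119.0 g/mol

119.0 g/mol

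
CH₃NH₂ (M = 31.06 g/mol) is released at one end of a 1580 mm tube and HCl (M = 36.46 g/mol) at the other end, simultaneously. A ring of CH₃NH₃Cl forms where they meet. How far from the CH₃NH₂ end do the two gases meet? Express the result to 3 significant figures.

822 mm

The fronts meet when d_CH₃NH₂ + d_HCl = L with d_CH₃NH₂/d_HCl = √(M_HCl/M_CH₃NH₂) (Graham's law). Here √(M_HCl/M_CH₃NH₂) = √(36.46/31.06) = 1.083.
With d_CH₃NH₂ + d_HCl = 1580 mm, d_HCl = 1580/(1 + 1.083) = 758.4 mm.
d_CH₃NH₂ = 1580 − 758.4 = 822 mm.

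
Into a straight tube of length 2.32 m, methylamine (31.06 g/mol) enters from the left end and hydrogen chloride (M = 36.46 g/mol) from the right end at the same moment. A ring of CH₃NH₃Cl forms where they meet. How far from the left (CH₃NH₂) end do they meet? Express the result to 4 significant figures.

The fronts meet when d_CH₃NH₂ + d_HCl = L with d_CH₃NH₂/d_HCl = √(M_HCl/M_CH₃NH₂) (Graham's law). Here √(M_HCl/M_CH₃NH₂) = √(36.46/31.06) = 1.083.
With d_CH₃NH₂ + d_HCl = 2.32 m, d_HCl = 2.32/(1 + 1.083) = 1.114 m.
d_CH₃NH₂ = 2.32 − 1.114 = 1.206 m.

1.206 m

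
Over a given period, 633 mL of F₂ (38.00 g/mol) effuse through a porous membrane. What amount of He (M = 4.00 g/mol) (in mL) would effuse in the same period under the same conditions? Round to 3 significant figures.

Since effusion rate ∝ 1/√M, rate_He/rate_F₂ = √(M_F₂/M_He) = √(38.00/4.00) = √9.500 = 3.082.
So the volume for He is 633 × 3.082 = 1950 mL.

1950 mL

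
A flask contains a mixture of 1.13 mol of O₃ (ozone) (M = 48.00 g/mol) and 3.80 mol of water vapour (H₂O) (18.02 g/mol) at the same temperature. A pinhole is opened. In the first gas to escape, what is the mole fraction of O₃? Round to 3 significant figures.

Each component's effusion rate ∝ (its partial pressure)·(1/√M) ∝ n_i/√M_i.
Mole fraction of O₃ in the effusate = (n_O₃/√M_O₃) / (n_O₃/√M_O₃ + n_H₂O/√M_H₂O)
= (1.13/√48.00) / (1.13/√48.00 + 3.80/√18.02) = 0.1631/(0.1631 + 0.8952) = 0.154.

0.154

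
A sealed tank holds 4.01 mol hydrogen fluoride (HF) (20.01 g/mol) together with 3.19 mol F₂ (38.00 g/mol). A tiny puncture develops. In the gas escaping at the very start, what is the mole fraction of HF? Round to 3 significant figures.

Rate_i ∝ x_i/√M_i (Graham's law weighted by mole fraction), so the effusate composition follows n_i/√M_i.
Mole fraction of HF in the effusate = (n_HF/√M_HF) / (n_HF/√M_HF + n_F₂/√M_F₂)
= (4.01/√20.01) / (4.01/√20.01 + 3.19/√38.00) = 0.8964/(0.8964 + 0.5175) = 0.634.

0.634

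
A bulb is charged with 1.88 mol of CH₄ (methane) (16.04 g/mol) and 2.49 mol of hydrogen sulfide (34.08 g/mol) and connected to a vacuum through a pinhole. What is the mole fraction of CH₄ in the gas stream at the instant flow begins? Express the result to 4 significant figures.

Each component's effusion rate ∝ (its partial pressure)·(1/√M) ∝ n_i/√M_i.
Mole fraction of CH₄ in the effusate = (n_CH₄/√M_CH₄) / (n_CH₄/√M_CH₄ + n_H₂S/√M_H₂S)
= (1.88/√16.04) / (1.88/√16.04 + 2.49/√34.08) = 0.4694/(0.4694 + 0.4265) = 0.5239.

0.5239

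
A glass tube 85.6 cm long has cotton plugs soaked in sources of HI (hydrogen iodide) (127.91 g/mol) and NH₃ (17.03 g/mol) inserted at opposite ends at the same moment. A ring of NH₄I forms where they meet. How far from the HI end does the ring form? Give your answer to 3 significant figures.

In equal time, each gas travels a distance ∝ its rate ∝ 1/√M, so d_HI/d_NH₃ = √(M_NH₃/M_HI) = √(17.03/127.91) = 0.3649.
With d_HI + d_NH₃ = 85.6 cm, d_NH₃ = 85.6/(1 + 0.3649) = 62.72 cm.
d_HI = 85.6 − 62.72 = 22.9 cm.

22.9 cm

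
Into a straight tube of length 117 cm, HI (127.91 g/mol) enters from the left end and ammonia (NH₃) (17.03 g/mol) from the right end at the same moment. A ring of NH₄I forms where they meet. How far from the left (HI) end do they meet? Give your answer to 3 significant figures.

31.3 cm

In equal time, each gas travels a distance ∝ its rate ∝ 1/√M, so d_HI/d_NH₃ = √(M_NH₃/M_HI) = √(17.03/127.91) = 0.3649.
With d_HI + d_NH₃ = 117 cm, d_NH₃ = 117/(1 + 0.3649) = 85.72 cm.
d_HI = 117 − 85.72 = 31.3 cm.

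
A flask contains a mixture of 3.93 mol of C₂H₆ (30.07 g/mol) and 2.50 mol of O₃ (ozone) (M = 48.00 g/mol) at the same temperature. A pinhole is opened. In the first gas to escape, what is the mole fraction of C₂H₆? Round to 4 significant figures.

Effusion rate of each component ∝ n_i/√M_i (partial pressure × 1/√M).
Mole fraction of C₂H₆ in the effusate = (n_C₂H₆/√M_C₂H₆) / (n_C₂H₆/√M_C₂H₆ + n_O₃/√M_O₃)
= (3.93/√30.07) / (3.93/√30.07 + 2.50/√48.00) = 0.7167/(0.7167 + 0.3608) = 0.6651.

0.6651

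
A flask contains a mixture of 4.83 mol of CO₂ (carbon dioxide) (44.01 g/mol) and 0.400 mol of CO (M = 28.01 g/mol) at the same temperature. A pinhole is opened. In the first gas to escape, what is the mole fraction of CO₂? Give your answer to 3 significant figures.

Rate_i ∝ x_i/√M_i (Graham's law weighted by mole fraction), so the effusate composition follows n_i/√M_i.
x_CO₂(eff) = (n_CO₂/√M_CO₂) / (n_CO₂/√M_CO₂ + n_CO/√M_CO)
= (4.83/√44.01) / (4.83/√44.01 + 0.400/√28.01) = 0.7281/(0.7281 + 0.07558) = 0.906.

0.906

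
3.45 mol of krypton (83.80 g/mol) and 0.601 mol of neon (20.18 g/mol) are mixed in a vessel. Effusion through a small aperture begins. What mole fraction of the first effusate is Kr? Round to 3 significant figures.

0.738

Rate_i ∝ x_i/√M_i (Graham's law weighted by mole fraction), so the effusate composition follows n_i/√M_i.
x_Kr(eff) = (n_Kr/√M_Kr) / (n_Kr/√M_Kr + n_Ne/√M_Ne)
= (3.45/√83.80) / (3.45/√83.80 + 0.601/√20.18) = 0.3769/(0.3769 + 0.1338) = 0.738.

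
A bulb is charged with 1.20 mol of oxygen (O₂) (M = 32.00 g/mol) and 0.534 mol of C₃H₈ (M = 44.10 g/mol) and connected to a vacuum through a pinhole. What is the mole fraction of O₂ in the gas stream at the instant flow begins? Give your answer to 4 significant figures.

0.7251

The effusion rate of species i is ∝ p_i/√M_i ∝ n_i/√M_i.
So x_O₂ in the escaping gas = (n_O₂/√M_O₂) / Σ(n_i/√M_i)
= (1.20/√32.00) / (1.20/√32.00 + 0.534/√44.10) = 0.2121/(0.2121 + 0.08041) = 0.7251.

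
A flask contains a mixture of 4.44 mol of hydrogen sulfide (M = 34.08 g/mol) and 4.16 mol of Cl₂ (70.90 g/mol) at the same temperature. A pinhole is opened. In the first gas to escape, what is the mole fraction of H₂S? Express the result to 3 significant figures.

0.606

Each component's effusion rate ∝ (its partial pressure)·(1/√M) ∝ n_i/√M_i.
x_H₂S(eff) = (n_H₂S/√M_H₂S) / (n_H₂S/√M_H₂S + n_Cl₂/√M_Cl₂)
= (4.44/√34.08) / (4.44/√34.08 + 4.16/√70.90) = 0.7606/(0.7606 + 0.4940) = 0.606.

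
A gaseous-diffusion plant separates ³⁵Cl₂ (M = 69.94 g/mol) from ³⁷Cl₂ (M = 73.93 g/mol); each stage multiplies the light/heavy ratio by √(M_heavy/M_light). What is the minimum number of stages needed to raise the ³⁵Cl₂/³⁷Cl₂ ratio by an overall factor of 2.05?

26

Per stage α = (73.93/69.94)^(1/2) = 1.05705^0.5, giving ln α = 0.02774.
Need α^N ≥ 2.05 ⇒ N ≥ ln(2.05) / ln α = 0.7178 / 0.02774 = 25.88.
Rounding up, N = 26 stages.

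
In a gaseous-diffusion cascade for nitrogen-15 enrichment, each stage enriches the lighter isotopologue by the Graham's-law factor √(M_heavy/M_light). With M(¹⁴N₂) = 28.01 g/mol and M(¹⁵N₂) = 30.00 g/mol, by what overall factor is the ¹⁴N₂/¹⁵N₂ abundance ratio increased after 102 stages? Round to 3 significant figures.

33.1

Each stage multiplies the ratio by α = √(30.00/28.01), so after 102 stages the overall factor is α^102 = (30.00/28.01)^(102/2).
= 1.07105^51 = 33.1.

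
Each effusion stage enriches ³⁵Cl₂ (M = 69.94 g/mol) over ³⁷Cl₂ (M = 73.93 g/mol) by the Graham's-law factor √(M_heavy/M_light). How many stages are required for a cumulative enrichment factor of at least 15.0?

98

Single-stage factor α = √(73.93/69.94), so ln α = ½ ln(1.05705) = 0.02774.
Need α^N ≥ 15.0 ⇒ N ≥ ln(15.0) / ln α = 2.708 / 0.02774 = 97.62.
So at least 98 stages are needed.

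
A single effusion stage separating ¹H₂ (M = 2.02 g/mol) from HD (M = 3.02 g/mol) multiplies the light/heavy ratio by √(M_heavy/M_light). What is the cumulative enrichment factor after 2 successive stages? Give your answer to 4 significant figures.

1.495

Overall factor = α^2 with α = √(3.02/2.02), i.e. (3.02/2.02)^(2/2).
= 1.49505^1 = 1.495.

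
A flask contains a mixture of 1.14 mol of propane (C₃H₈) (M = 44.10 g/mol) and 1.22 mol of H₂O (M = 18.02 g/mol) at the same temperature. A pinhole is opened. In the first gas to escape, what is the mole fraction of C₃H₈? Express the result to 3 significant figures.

0.374

Effusion rate of each component ∝ n_i/√M_i (partial pressure × 1/√M).
x_C₃H₈(eff) = (n_C₃H₈/√M_C₃H₈) / (n_C₃H₈/√M_C₃H₈ + n_H₂O/√M_H₂O)
= (1.14/√44.10) / (1.14/√44.10 + 1.22/√18.02) = 0.1717/(0.1717 + 0.2874) = 0.374.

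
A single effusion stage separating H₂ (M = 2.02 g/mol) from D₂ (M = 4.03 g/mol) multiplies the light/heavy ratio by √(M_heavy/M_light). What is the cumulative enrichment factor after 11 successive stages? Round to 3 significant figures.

44.6

Each stage multiplies the ratio by α = √(4.03/2.02), so after 11 stages the overall factor is α^11 = (4.03/2.02)^(11/2).
= 1.99505^(11/2) = 44.6.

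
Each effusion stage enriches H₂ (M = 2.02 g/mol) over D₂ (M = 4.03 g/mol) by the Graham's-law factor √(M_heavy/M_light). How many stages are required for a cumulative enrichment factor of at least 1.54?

2

Per stage α = (4.03/2.02)^(1/2) = 1.99505^0.5, giving ln α = 0.3453.
Need α^N ≥ 1.54 ⇒ N ≥ ln(1.54) / ln α = 0.4318 / 0.3453 = 1.25.
So at least 2 stages are needed.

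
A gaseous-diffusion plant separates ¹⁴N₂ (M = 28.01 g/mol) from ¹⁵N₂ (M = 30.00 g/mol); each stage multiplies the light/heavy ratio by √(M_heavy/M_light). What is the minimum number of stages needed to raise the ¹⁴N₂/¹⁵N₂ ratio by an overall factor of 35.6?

105

Single-stage factor α = √(30.00/28.01), so ln α = ½ ln(1.07105) = 0.03432.
Need α^N ≥ 35.6 ⇒ N ≥ ln(35.6) / ln α = 3.572 / 0.03432 = 104.10.
Minimum whole number of stages: N = 105.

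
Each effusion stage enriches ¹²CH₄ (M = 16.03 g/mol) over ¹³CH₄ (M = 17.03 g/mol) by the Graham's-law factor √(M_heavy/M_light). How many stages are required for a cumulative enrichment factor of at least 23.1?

Per stage α = (17.03/16.03)^(1/2) = 1.06238^0.5, giving ln α = 0.03026.
Need α^N ≥ 23.1 ⇒ N ≥ ln(23.1) / ln α = 3.140 / 0.03026 = 103.77.
So at least 104 stages are needed.

104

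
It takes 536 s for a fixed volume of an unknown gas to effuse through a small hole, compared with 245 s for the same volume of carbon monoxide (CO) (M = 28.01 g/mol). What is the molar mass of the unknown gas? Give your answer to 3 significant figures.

134 g/mol

Since effusion rate ∝ 1/√M, t_X/t_CO = √(M_X/M_CO).
536/245 = 2.188 = √(M_X/28.01)
M_X = 28.01 × 2.188² = 28.01 × 4.786 = 134 g/mol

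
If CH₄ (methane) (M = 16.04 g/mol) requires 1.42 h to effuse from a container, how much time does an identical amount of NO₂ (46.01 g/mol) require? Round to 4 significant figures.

2.405 h

By Graham's law, t_NO₂/t_CH₄ = √(M_NO₂/M_CH₄) = √(46.01/16.04) = √2.868 = 1.694.
So the time for NO₂ is 1.42 × 1.694 = 2.405 h.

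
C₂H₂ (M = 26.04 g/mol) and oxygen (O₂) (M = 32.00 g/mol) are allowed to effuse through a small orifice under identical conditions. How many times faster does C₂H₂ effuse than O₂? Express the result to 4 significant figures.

1.109

From Graham's law, rate_C₂H₂/rate_O₂ = √(M_O₂/M_C₂H₂) = √(32.00/26.04) = √1.229 = 1.109.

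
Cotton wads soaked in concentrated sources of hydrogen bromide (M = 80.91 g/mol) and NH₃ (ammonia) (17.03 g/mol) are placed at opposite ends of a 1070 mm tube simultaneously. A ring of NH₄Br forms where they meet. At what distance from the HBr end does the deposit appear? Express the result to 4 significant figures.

Graham's law gives d_HBr/d_NH₃ = rate_HBr/rate_NH₃ = √(M_NH₃/M_HBr) = √(17.03/80.91) = 0.4588.
With d_HBr + d_NH₃ = 1070 mm, d_NH₃ = 1070/(1 + 0.4588) = 733.5 mm.
d_HBr = 1070 − 733.5 = 336.5 mm.

336.5 mm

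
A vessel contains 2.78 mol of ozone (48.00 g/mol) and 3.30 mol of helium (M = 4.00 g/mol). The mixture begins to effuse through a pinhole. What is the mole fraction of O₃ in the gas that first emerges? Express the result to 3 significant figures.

Effusion rate of each component ∝ n_i/√M_i (partial pressure × 1/√M).
So x_O₃ in the escaping gas = (n_O₃/√M_O₃) / Σ(n_i/√M_i)
= (2.78/√48.00) / (2.78/√48.00 + 3.30/√4.00) = 0.4013/(0.4013 + 1.650) = 0.196.

0.196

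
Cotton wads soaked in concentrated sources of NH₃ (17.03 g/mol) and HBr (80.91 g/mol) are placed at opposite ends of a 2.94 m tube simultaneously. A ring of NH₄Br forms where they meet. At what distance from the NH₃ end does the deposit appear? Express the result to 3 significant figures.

The fronts meet when d_NH₃ + d_HBr = L with d_NH₃/d_HBr = √(M_HBr/M_NH₃) (Graham's law). Here √(M_HBr/M_NH₃) = √(80.91/17.03) = 2.180.
With d_NH₃ + d_HBr = 2.94 m, d_HBr = 2.94/(1 + 2.180) = 0.9246 m.
d_NH₃ = 2.94 − 0.9246 = 2.02 m.

2.02 m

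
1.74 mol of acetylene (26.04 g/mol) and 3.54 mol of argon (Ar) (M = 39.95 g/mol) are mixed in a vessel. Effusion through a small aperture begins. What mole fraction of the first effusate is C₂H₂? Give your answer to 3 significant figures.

The effusion rate of species i is ∝ p_i/√M_i ∝ n_i/√M_i.
So x_C₂H₂ in the escaping gas = (n_C₂H₂/√M_C₂H₂) / Σ(n_i/√M_i)
= (1.74/√26.04) / (1.74/√26.04 + 3.54/√39.95) = 0.3410/(0.3410 + 0.5601) = 0.378.

0.378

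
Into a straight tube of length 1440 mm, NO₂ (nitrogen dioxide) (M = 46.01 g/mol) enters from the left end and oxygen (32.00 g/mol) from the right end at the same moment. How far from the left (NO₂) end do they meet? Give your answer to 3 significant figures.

655 mm

The fronts meet when d_NO₂ + d_O₂ = L with d_NO₂/d_O₂ = √(M_O₂/M_NO₂) (Graham's law). Here √(M_O₂/M_NO₂) = √(32.00/46.01) = 0.8340.
With d_NO₂ + d_O₂ = 1440 mm, d_O₂ = 1440/(1 + 0.8340) = 785.2 mm.
d_NO₂ = 1440 − 785.2 = 655 mm.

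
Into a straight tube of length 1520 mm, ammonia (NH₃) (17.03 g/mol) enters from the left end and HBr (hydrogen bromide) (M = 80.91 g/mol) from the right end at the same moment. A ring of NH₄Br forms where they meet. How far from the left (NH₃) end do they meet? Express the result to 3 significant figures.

1040 mm

In equal time, each gas travels a distance ∝ its rate ∝ 1/√M, so d_NH₃/d_HBr = √(M_HBr/M_NH₃) = √(80.91/17.03) = 2.180.
With d_NH₃ + d_HBr = 1520 mm, d_HBr = 1520/(1 + 2.180) = 478.0 mm.
d_NH₃ = 1520 − 478.0 = 1040 mm.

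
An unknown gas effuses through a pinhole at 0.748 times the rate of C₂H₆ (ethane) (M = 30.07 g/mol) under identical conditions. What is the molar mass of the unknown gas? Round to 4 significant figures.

Graham's law gives rate_X/rate_C₂H₆ = √(M_C₂H₆/M_X).
0.748 = √(30.07/M_X)
M_X = 30.07 / 0.748² = 30.07 / 0.5595 = 53.74 g/mol

53.74 g/mol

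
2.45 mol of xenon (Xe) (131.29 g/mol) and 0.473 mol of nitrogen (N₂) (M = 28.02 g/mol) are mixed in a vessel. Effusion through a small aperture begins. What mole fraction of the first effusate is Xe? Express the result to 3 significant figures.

Rate_i ∝ x_i/√M_i (Graham's law weighted by mole fraction), so the effusate composition follows n_i/√M_i.
Mole fraction of Xe in the effusate = (n_Xe/√M_Xe) / (n_Xe/√M_Xe + n_N₂/√M_N₂)
= (2.45/√131.29) / (2.45/√131.29 + 0.473/√28.02) = 0.2138/(0.2138 + 0.08936) = 0.705.

0.705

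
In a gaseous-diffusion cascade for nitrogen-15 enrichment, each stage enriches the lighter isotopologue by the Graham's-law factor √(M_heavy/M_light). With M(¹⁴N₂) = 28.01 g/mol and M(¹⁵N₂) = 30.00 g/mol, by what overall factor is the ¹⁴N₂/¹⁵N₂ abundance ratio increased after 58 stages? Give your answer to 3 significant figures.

7.32

Overall factor = α^58 with α = √(30.00/28.01), i.e. (30.00/28.01)^(58/2).
= 1.07105^29 = 7.32.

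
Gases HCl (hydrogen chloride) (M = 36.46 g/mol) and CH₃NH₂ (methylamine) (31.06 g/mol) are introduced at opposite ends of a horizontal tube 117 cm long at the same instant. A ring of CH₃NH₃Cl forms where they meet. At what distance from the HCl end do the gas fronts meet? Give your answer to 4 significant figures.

56.16 cm

In equal time, each gas travels a distance ∝ its rate ∝ 1/√M, so d_HCl/d_CH₃NH₂ = √(M_CH₃NH₂/M_HCl) = √(31.06/36.46) = 0.9230.
With d_HCl + d_CH₃NH₂ = 117 cm, d_CH₃NH₂ = 117/(1 + 0.9230) = 60.84 cm.
d_HCl = 117 − 60.84 = 56.16 cm.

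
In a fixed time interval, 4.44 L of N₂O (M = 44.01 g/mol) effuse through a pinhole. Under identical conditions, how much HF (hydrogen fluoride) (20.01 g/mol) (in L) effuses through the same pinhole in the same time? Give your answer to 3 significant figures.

Since effusion rate ∝ 1/√M, rate_HF/rate_N₂O = √(M_N₂O/M_HF) = √(44.01/20.01) = √2.199 = 1.483.
So the volume for HF is 4.44 × 1.483 = 6.58 L.

6.58 L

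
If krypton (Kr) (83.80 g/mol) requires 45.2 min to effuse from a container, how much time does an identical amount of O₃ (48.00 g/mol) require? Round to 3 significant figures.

34.2 min

From Graham's law, t_O₃/t_Kr = √(M_O₃/M_Kr) = √(48.00/83.80) = √0.5728 = 0.7568.
So the time for O₃ is 45.2 × 0.7568 = 34.2 min.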